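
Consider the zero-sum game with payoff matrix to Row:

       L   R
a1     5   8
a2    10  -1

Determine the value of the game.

85/14

Row minima: a1 → 5, a2 → -1; maximin = 5.
Column maxima: L → 10, R → 8; minimax = 8.
5 ≠ 8, so there is no saddle point; optimal play is mixed.
Let Row play a1 with probability p. Expected payoff against L: 5p + 10(1−p) = −5p + 10; against R: 8p + (-1)(1−p) = 9p − 1.
Setting these equal: −5p + 10 = 9p − 1 ⇒ −14p = -11 ⇒ p = 11/14, and the value is (-5)·(11/14) + 10 = 85/14.
For Column: with q = P(L), equating a1's and a2's payoffs gives −3q + 8 = 11q − 1 ⇒ q = 9/14.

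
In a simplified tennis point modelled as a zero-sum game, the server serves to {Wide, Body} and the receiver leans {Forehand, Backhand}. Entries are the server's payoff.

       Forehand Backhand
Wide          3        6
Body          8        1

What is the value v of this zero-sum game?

9/2

Row minima: Wide → 3, Body → 1; maximin = 3.
Column maxima: Forehand → 8, Backhand → 6; minimax = 6.
3 ≠ 6, so there is no saddle point; optimal play is mixed.
Let the server play Wide with probability p. Expected payoff against Forehand: 3p + 8(1−p) = −5p + 8; against Backhand: 6p + 1(1−p) = 5p + 1.
Setting these equal: −5p + 8 = 5p + 1 ⇒ −10p = -7 ⇒ p = 7/10, and the value is (-5)·(7/10) + 8 = 9/2.
For the receiver: with q = P(Forehand), equating Wide's and Body's payoffs gives −3q + 6 = 7q + 1 ⇒ q = 1/2.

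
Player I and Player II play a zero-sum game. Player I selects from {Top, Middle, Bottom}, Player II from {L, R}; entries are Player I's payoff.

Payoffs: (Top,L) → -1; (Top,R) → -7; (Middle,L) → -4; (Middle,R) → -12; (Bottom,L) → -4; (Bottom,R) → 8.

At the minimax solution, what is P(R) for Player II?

Row minima: Top → -7, Middle → -12, Bottom → -4; maximin = -4.
Column maxima: L → -1, R → 8; minimax = -1.
-4 ≠ -1, so there is no saddle point; optimal play is mixed.
Middle is strictly dominated by Top, so Player I never plays it.
On the remaining 2×2 (Top, Bottom vs L, R):
Let Player I play Top with probability p. Expected payoff against L: (-1)p + (-4)(1−p) = 3p − 4; against R: (-7)p + 8(1−p) = −15p + 8.
Setting these equal: 3p − 4 = −15p + 8 ⇒ 18p = 12 ⇒ p = 2/3, and the value is (3)·(2/3) − 4 = -2.
For Player II: with q = P(L), equating Top's and Bottom's payoffs gives 6q − 7 = −12q + 8 ⇒ q = 5/6.

1/6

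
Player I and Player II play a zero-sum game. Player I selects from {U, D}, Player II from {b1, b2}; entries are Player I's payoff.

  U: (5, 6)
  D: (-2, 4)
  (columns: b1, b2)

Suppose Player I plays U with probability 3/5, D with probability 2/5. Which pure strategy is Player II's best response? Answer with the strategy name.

b1

If Player II plays b1, Player I's expected payoff is (3/5)·5 + (2/5)·(-2) = 11/5.
If Player II plays b2, Player I's expected payoff is (3/5)·6 + (2/5)·4 = 26/5.
Player II minimizes Player I's payoff; the smallest is 11/5, so the best response is b1.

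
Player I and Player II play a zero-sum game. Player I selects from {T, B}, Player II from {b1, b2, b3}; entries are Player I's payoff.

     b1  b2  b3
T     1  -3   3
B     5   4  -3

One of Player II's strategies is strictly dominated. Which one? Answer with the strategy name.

b1

b2 holds Player I's payoff strictly below b1 in every row: -3 < 1, 4 < 5.
So b1 is strictly dominated for Player II.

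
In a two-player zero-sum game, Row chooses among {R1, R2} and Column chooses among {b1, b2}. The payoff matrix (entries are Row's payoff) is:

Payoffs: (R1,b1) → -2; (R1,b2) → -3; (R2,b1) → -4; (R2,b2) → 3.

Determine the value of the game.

-9/4

Row minima: R1 → -3, R2 → -4; maximin = -3.
Column maxima: b1 → -2, b2 → 3; minimax = -2.
-3 ≠ -2, so there is no saddle point; optimal play is mixed.
Let Row play R1 with probability p. Expected payoff against b1: (-2)p + (-4)(1−p) = 2p − 4; against b2: (-3)p + 3(1−p) = −6p + 3.
Setting these equal: 2p − 4 = −6p + 3 ⇒ 8p = 7 ⇒ p = 7/8, and the value is (2)·(7/8) − 4 = -9/4.
For Column: with q = P(b1), equating R1's and R2's payoffs gives q − 3 = −7q + 3 ⇒ q = 3/4.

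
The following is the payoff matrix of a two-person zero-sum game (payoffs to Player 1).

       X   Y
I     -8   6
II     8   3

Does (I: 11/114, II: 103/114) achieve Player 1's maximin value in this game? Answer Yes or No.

No

Against X this mix gives (11/114)·(-8) + (103/114)·8 = 368/57.
Against Y this mix gives (11/114)·6 + (103/114)·3 = 125/38.
Player 2 will play Y, holding Player 1 to 125/38. Shifting weight toward the row that does better against Y would raise this floor (the equalizing mix achieves 72/19 against both Y and X), so the proposed strategy is not optimal.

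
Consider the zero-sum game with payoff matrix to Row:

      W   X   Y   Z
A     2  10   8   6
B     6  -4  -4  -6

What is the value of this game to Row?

Row minima: A → 2, B → -6; maximin = 2.
Column maxima: W → 6, X → 10, Y → 8, Z → 6; minimax = 6.
2 ≠ 6, so there is no saddle point; optimal play is mixed.
X is strictly dominated by Z (it gives Row strictly more in every row), so Column never plays it.
Y is strictly dominated by Z (it gives Row strictly more in every row), so Column never plays it.
On the remaining 2×2 (A, B vs W, Z):
Let Row play A with probability p. Expected payoff against W: 2p + 6(1−p) = −4p + 6; against Z: 6p + (-6)(1−p) = 12p − 6.
Setting these equal: −4p + 6 = 12p − 6 ⇒ −16p = -12 ⇒ p = 3/4, and the value is (-4)·(3/4) + 6 = 3.
For Column: with q = P(W), equating A's and B's payoffs gives −4q + 6 = 12q − 6 ⇒ q = 3/4.

3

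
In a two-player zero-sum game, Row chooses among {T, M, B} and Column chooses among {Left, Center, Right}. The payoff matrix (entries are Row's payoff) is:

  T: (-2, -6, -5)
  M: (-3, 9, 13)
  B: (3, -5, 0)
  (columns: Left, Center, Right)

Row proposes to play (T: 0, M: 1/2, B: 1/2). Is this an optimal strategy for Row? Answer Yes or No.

Against Left this mix gives (1/2)·(-3) + (1/2)·3 = 0.
Against Center this mix gives (1/2)·9 + (1/2)·(-5) = 2.
Against Right this mix gives (1/2)·13 + (1/2)·0 = 13/2.
Column will play Left, holding Row to 0. Shifting weight toward the row that does better against Left would raise this floor (the equalizing mix achieves 3/5 against both Left and Center), so the proposed strategy is not optimal.

No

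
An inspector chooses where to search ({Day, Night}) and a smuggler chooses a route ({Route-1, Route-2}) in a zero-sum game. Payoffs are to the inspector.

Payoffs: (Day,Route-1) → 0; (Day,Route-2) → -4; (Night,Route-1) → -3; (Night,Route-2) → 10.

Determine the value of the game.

Row minima: Day → -4, Night → -3; maximin = -3.
Column maxima: Route-1 → 0, Route-2 → 10; minimax = 0.
-3 ≠ 0, so there is no saddle point; optimal play is mixed.
Let the inspector play Day with probability p. Expected payoff against Route-1: 0p + (-3)(1−p) = 3p − 3; against Route-2: (-4)p + 10(1−p) = −14p + 10.
Setting these equal: 3p − 3 = −14p + 10 ⇒ 17p = 13 ⇒ p = 13/17, and the value is (3)·(13/17) − 3 = -12/17.
For the smuggler: with q = P(Route-1), equating Day's and Night's payoffs gives 4q − 4 = −13q + 10 ⇒ q = 14/17.

-12/17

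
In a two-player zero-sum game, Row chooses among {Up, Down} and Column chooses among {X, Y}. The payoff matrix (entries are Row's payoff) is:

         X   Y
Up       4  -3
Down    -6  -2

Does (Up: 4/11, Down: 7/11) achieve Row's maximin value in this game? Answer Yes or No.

Yes

Against X this mix gives (4/11)·4 + (7/11)·(-6) = -26/11.
Against Y this mix gives (4/11)·(-3) + (7/11)·(-2) = -26/11.
All of Column's active replies (X, Y) yield -26/11, and no column does worse for Row. The mix makes Column indifferent and guarantees -26/11, so it is optimal.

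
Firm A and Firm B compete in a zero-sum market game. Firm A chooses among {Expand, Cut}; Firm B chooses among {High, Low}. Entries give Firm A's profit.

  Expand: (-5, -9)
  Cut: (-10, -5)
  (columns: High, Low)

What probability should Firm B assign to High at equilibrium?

Row minima: Expand → -9, Cut → -10; maximin = -9.
Column maxima: High → -5, Low → -5; minimax = -5.
-9 ≠ -5, so there is no saddle point; optimal play is mixed.
Let Firm A play Expand with probability p. Expected payoff against High: (-5)p + (-10)(1−p) = 5p − 10; against Low: (-9)p + (-5)(1−p) = −4p − 5.
Setting these equal: 5p − 10 = −4p − 5 ⇒ 9p = 5 ⇒ p = 5/9, and the value is (5)·(5/9) − 10 = -65/9.
For Firm B: with q = P(High), equating Expand's and Cut's payoffs gives 4q − 9 = −5q − 5 ⇒ q = 4/9.

4/9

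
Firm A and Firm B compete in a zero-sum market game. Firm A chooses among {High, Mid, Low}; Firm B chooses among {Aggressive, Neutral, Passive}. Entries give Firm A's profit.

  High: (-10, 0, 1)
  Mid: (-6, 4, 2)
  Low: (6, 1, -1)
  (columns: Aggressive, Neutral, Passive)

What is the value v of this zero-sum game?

Row minima: High → -10, Mid → -6, Low → -1; maximin = -1.
Column maxima: Aggressive → 6, Neutral → 4, Passive → 2; minimax = 2.
-1 ≠ 2, so there is no saddle point; optimal play is mixed.
High is strictly dominated by Mid, so Firm A never plays it.
With High eliminated, Neutral is strictly dominated by Passive (it gives Firm A strictly more in every remaining row), so Firm B never plays it.
On the remaining 2×2 (Mid, Low vs Aggressive, Passive):
Let Firm A play Mid with probability p. Expected payoff against Aggressive: (-6)p + 6(1−p) = −12p + 6; against Passive: 2p + (-1)(1−p) = 3p − 1.
Setting these equal: −12p + 6 = 3p − 1 ⇒ −15p = -7 ⇒ p = 7/15, and the value is (-12)·(7/15) + 6 = 2/5.
For Firm B: with q = P(Aggressive), equating Mid's and Low's payoffs gives −8q + 2 = 7q − 1 ⇒ q = 1/5.

2/5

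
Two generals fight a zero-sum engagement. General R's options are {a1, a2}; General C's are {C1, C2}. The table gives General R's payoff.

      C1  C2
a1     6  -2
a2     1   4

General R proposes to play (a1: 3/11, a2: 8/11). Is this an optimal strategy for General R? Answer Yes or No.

Yes

Against C1 this mix gives (3/11)·6 + (8/11)·1 = 26/11.
Against C2 this mix gives (3/11)·(-2) + (8/11)·4 = 26/11.
All of General C's active replies (C1, C2) yield 26/11, and no column does worse for General R. The mix makes General C indifferent and guarantees 26/11, so it is optimal.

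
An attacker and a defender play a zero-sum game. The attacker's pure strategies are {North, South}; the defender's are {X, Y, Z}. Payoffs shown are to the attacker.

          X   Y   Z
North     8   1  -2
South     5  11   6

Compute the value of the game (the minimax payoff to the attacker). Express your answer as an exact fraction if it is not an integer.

58/11

Row minima: North → -2, South → 5; maximin = 5.
Column maxima: X → 8, Y → 11, Z → 6; minimax = 6.
5 ≠ 6, so there is no saddle point; optimal play is mixed.
Y is strictly dominated by Z (it gives the attacker strictly more in every row), so the defender never plays it.
On the remaining 2×2 (North, South vs X, Z):
Let the attacker play North with probability p. Expected payoff against X: 8p + 5(1−p) = 3p + 5; against Z: (-2)p + 6(1−p) = −8p + 6.
Setting these equal: 3p + 5 = −8p + 6 ⇒ 11p = 1 ⇒ p = 1/11, and the value is (3)·(1/11) + 5 = 58/11.
For the defender: with q = P(X), equating North's and South's payoffs gives 10q − 2 = −q + 6 ⇒ q = 8/11.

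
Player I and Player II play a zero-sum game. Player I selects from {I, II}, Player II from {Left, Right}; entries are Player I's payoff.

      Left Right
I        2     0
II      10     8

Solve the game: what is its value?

Row minima: I → 0, II → 8; maximin = 8.
Column maxima: Left → 10, Right → 8; minimax = 8.
Since maximin = minimax = 8, there is a saddle point and the value is 8.

8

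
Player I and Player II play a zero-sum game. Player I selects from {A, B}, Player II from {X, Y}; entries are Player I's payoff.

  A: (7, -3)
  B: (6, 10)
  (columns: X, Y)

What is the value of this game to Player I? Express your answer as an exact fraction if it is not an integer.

44/7

Row minima: A → -3, B → 6; maximin = 6.
Column maxima: X → 7, Y → 10; minimax = 7.
6 ≠ 7, so there is no saddle point; optimal play is mixed.
Let Player I play A with probability p. Expected payoff against X: 7p + 6(1−p) = p + 6; against Y: (-3)p + 10(1−p) = −13p + 10.
Setting these equal: p + 6 = −13p + 10 ⇒ 14p = 4 ⇒ p = 2/7, and the value is (1)·(2/7) + 6 = 44/7.
For Player II: with q = P(X), equating A's and B's payoffs gives 10q − 3 = −4q + 10 ⇒ q = 13/14.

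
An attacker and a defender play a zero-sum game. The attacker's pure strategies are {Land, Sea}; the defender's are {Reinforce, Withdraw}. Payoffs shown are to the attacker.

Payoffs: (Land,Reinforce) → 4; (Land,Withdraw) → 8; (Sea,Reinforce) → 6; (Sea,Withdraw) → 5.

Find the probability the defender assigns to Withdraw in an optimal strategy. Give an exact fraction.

Row minima: Land → 4, Sea → 5; maximin = 5.
Column maxima: Reinforce → 6, Withdraw → 8; minimax = 6.
5 ≠ 6, so there is no saddle point; optimal play is mixed.
Let the attacker play Land with probability p. Expected payoff against Reinforce: 4p + 6(1−p) = −2p + 6; against Withdraw: 8p + 5(1−p) = 3p + 5.
Setting these equal: −2p + 6 = 3p + 5 ⇒ −5p = -1 ⇒ p = 1/5, and the value is (-2)·(1/5) + 6 = 28/5.
For the defender: with q = P(Reinforce), equating Land's and Sea's payoffs gives −4q + 8 = q + 5 ⇒ q = 3/5.

2/5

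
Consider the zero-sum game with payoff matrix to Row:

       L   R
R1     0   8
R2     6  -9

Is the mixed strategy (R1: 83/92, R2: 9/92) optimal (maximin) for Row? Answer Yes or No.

Against L this mix gives (83/92)·0 + (9/92)·6 = 27/46.
Against R this mix gives (83/92)·8 + (9/92)·(-9) = 583/92.
Column will play L, holding Row to 27/46. Shifting weight toward the row that does better against L would raise this floor (the equalizing mix achieves 48/23 against both L and R), so the proposed strategy is not optimal.

No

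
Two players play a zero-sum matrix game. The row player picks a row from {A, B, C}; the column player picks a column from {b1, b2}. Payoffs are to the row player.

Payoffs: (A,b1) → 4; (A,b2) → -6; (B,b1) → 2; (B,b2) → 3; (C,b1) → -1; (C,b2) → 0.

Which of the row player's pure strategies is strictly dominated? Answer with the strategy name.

C

B gives a strictly higher payoff than C against every column: 2 > -1, 3 > 0.
So C is strictly dominated and the row player never plays it.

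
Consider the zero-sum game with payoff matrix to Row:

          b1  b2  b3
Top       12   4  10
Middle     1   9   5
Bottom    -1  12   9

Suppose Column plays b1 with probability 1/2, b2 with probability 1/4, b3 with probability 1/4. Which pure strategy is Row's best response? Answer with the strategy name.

Expected payoff of Top: (1/2)·12 + (1/4)·4 + (1/4)·10 = 19/2.
Expected payoff of Middle: (1/2)·1 + (1/4)·9 + (1/4)·5 = 4.
Expected payoff of Bottom: (1/2)·(-1) + (1/4)·12 + (1/4)·9 = 19/4.
The largest is 19/2, so Row's best response is Top.

Top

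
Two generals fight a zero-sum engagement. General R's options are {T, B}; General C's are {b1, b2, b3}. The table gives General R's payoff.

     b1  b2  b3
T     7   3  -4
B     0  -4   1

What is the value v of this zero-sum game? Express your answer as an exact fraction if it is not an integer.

Row minima: T → -4, B → -4; maximin = -4.
Column maxima: b1 → 7, b2 → 3, b3 → 1; minimax = 1.
-4 ≠ 1, so there is no saddle point; optimal play is mixed.
b1 is strictly dominated by b2 (it gives General R strictly more in every row), so General C never plays it.
On the remaining 2×2 (T, B vs b2, b3):
Let General R play T with probability p. Expected payoff against b2: 3p + (-4)(1−p) = 7p − 4; against b3: (-4)p + 1(1−p) = −5p + 1.
Setting these equal: 7p − 4 = −5p + 1 ⇒ 12p = 5 ⇒ p = 5/12, and the value is (7)·(5/12) − 4 = -13/12.
For General C: with q = P(b2), equating T's and B's payoffs gives 7q − 4 = −5q + 1 ⇒ q = 5/12.

-13/12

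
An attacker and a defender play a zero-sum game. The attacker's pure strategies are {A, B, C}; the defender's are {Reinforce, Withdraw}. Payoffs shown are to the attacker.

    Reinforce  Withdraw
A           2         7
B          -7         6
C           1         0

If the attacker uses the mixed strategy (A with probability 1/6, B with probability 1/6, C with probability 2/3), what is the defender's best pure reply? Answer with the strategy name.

If the defender plays Reinforce, the attacker's expected payoff is (1/6)·2 + (1/6)·(-7) + (2/3)·1 = -1/6.
If the defender plays Withdraw, the attacker's expected payoff is (1/6)·7 + (1/6)·6 + (2/3)·0 = 13/6.
The defender minimizes the attacker's payoff; the smallest is -1/6, so the best response is Reinforce.

Reinforce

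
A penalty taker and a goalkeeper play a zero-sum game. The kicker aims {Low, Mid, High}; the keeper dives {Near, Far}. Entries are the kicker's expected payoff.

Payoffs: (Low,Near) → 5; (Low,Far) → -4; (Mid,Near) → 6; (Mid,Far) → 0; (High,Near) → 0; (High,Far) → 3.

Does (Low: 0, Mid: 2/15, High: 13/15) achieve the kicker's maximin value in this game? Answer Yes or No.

No

Against Near this mix gives (2/15)·6 + (13/15)·0 = 4/5.
Against Far this mix gives (2/15)·0 + (13/15)·3 = 13/5.
The keeper will play Near, holding the kicker to 4/5. Shifting weight toward the row that does better against Near would raise this floor (the equalizing mix achieves 2 against both Near and Far), so the proposed strategy is not optimal.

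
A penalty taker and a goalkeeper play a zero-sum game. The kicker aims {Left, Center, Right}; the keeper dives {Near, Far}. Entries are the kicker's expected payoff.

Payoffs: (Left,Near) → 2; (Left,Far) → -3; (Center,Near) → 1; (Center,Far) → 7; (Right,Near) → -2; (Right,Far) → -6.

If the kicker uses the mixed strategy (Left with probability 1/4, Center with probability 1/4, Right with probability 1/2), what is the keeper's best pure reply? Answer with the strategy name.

Far

If the keeper plays Near, the kicker's expected payoff is (1/4)·2 + (1/4)·1 + (1/2)·(-2) = -1/4.
If the keeper plays Far, the kicker's expected payoff is (1/4)·(-3) + (1/4)·7 + (1/2)·(-6) = -2.
The keeper minimizes the kicker's payoff; the smallest is -2, so the best response is Far.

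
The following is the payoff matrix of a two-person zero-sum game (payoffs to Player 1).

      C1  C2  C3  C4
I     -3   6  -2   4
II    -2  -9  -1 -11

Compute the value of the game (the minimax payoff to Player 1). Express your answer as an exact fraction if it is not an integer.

-41/16

Row minima: I → -3, II → -11; maximin = -3.
Column maxima: C1 → -2, C2 → 6, C3 → -1, C4 → 4; minimax = -2.
-3 ≠ -2, so there is no saddle point; optimal play is mixed.
C2 is strictly dominated by C4 (it gives Player 1 strictly more in every row), so Player 2 never plays it.
C3 is strictly dominated by C1 (it gives Player 1 strictly more in every row), so Player 2 never plays it.
On the remaining 2×2 (I, II vs C1, C4):
Let Player 1 play I with probability p. Expected payoff against C1: (-3)p + (-2)(1−p) = −p − 2; against C4: 4p + (-11)(1−p) = 15p − 11.
Setting these equal: −p − 2 = 15p − 11 ⇒ −16p = -9 ⇒ p = 9/16, and the value is (-1)·(9/16) − 2 = -41/16.
For Player 2: with q = P(C1), equating I's and II's payoffs gives −7q + 4 = 9q − 11 ⇒ q = 15/16.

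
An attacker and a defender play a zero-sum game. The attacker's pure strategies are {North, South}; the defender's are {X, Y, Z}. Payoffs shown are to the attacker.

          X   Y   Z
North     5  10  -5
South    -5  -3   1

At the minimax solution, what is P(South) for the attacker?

5/8

Row minima: North → -5, South → -5; maximin = -5.
Column maxima: X → 5, Y → 10, Z → 1; minimax = 1.
-5 ≠ 1, so there is no saddle point; optimal play is mixed.
Y is strictly dominated by X (it gives the attacker strictly more in every row), so the defender never plays it.
On the remaining 2×2 (North, South vs X, Z):
Let the attacker play North with probability p. Expected payoff against X: 5p + (-5)(1−p) = 10p − 5; against Z: (-5)p + 1(1−p) = −6p + 1.
Setting these equal: 10p − 5 = −6p + 1 ⇒ 16p = 6 ⇒ p = 3/8, and the value is (10)·(3/8) − 5 = -5/4.
For the defender: with q = P(X), equating North's and South's payoffs gives 10q − 5 = −6q + 1 ⇒ q = 3/8.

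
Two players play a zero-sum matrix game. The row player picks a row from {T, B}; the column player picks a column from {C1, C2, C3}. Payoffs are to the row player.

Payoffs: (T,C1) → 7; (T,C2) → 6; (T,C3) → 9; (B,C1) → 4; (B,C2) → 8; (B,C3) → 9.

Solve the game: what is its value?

Row minima: T → 6, B → 4; maximin = 6.
Column maxima: C1 → 7, C2 → 8, C3 → 9; minimax = 7.
6 ≠ 7, so there is no saddle point; optimal play is mixed.
C3 is strictly dominated by C1 (it gives the row player strictly more in every row), so the column player never plays it.
On the remaining 2×2 (T, B vs C1, C2):
Let the row player play T with probability p. Expected payoff against C1: 7p + 4(1−p) = 3p + 4; against C2: 6p + 8(1−p) = −2p + 8.
Setting these equal: 3p + 4 = −2p + 8 ⇒ 5p = 4 ⇒ p = 4/5, and the value is (3)·(4/5) + 4 = 32/5.
For the column player: with q = P(C1), equating T's and B's payoffs gives q + 6 = −4q + 8 ⇒ q = 2/5.

32/5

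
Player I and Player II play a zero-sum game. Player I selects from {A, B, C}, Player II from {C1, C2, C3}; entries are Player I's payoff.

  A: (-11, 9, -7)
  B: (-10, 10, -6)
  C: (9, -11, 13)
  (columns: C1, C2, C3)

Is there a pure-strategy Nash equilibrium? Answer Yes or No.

Row minima: A → -11, B → -10, C → -11; maximin = -10.
Column maxima: C1 → 9, C2 → 10, C3 → 13; minimax = 9.
-10 ≠ 9, so no pure-strategy equilibrium exists.

No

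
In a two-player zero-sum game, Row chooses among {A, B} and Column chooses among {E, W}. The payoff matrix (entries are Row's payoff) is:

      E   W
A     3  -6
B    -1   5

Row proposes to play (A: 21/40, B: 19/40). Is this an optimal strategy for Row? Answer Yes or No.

Against E this mix gives (21/40)·3 + (19/40)·(-1) = 11/10.
Against W this mix gives (21/40)·(-6) + (19/40)·5 = -31/40.
Column will play W, holding Row to -31/40. Shifting weight toward the row that does better against W would raise this floor (the equalizing mix achieves 3/5 against both W and E), so the proposed strategy is not optimal.

No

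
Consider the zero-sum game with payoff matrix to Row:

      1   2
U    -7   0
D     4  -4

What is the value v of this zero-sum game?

Row minima: U → -7, D → -4; maximin = -4.
Column maxima: 1 → 4, 2 → 0; minimax = 0.
-4 ≠ 0, so there is no saddle point; optimal play is mixed.
Let Row play U with probability p. Expected payoff against 1: (-7)p + 4(1−p) = −11p + 4; against 2: 0p + (-4)(1−p) = 4p − 4.
Setting these equal: −11p + 4 = 4p − 4 ⇒ −15p = -8 ⇒ p = 8/15, and the value is (-11)·(8/15) + 4 = -28/15.
For Column: with q = P(1), equating U's and D's payoffs gives −7q = 8q − 4 ⇒ q = 4/15.

-28/15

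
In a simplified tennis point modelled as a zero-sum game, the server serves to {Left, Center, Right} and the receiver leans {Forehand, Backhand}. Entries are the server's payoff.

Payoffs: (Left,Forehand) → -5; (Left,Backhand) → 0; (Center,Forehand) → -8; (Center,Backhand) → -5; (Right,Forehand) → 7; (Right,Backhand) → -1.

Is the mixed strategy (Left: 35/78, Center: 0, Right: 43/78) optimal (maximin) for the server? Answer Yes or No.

No

Against Forehand this mix gives (35/78)·(-5) + (43/78)·7 = 21/13.
Against Backhand this mix gives (35/78)·0 + (43/78)·(-1) = -43/78.
The receiver will play Backhand, holding the server to -43/78. Shifting weight toward the row that does better against Backhand would raise this floor (the equalizing mix achieves -5/13 against both Backhand and Forehand), so the proposed strategy is not optimal.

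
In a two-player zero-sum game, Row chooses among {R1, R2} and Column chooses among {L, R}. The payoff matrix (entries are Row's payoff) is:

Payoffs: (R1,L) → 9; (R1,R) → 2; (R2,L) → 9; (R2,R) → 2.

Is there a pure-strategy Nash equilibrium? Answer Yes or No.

Yes

Row minima: R1 → 2, R2 → 2; maximin = 2.
Column maxima: L → 9, R → 2; minimax = 2.
maximin = minimax = 2, so a saddle point exists.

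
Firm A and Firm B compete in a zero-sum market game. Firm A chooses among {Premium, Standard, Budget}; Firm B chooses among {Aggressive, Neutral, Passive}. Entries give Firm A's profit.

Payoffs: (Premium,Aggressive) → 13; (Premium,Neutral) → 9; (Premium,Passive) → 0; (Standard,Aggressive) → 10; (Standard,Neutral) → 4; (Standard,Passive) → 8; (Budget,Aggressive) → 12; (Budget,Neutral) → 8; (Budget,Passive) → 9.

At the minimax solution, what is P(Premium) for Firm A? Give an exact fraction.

1/10

Row minima: Premium → 0, Standard → 4, Budget → 8; maximin = 8.
Column maxima: Aggressive → 13, Neutral → 9, Passive → 9; minimax = 9.
8 ≠ 9, so there is no saddle point; optimal play is mixed.
Standard is strictly dominated by Budget, so Firm A never plays it.
Aggressive is strictly dominated by Neutral (it gives Firm A strictly more in every row), so Firm B never plays it.
On the remaining 2×2 (Premium, Budget vs Neutral, Passive):
Let Firm A play Premium with probability p. Expected payoff against Neutral: 9p + 8(1−p) = p + 8; against Passive: 0p + 9(1−p) = −9p + 9.
Setting these equal: p + 8 = −9p + 9 ⇒ 10p = 1 ⇒ p = 1/10, and the value is (1)·(1/10) + 8 = 81/10.
For Firm B: with q = P(Neutral), equating Premium's and Budget's payoffs gives 9q = −q + 9 ⇒ q = 9/10.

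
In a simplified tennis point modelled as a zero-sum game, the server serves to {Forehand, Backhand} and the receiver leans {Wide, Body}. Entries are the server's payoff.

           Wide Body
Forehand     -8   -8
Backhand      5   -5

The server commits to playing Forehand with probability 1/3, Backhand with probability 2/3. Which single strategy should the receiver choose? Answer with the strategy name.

Body

If the receiver plays Wide, the server's expected payoff is (1/3)·(-8) + (2/3)·5 = 2/3.
If the receiver plays Body, the server's expected payoff is (1/3)·(-8) + (2/3)·(-5) = -6.
The receiver minimizes the server's payoff; the smallest is -6, so the best response is Body.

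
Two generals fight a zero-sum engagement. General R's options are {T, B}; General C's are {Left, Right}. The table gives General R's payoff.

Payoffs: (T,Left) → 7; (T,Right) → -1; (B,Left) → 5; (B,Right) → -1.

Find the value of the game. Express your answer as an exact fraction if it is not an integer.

Row minima: T → -1, B → -1; maximin = -1.
Column maxima: Left → 7, Right → -1; minimax = -1.
Since maximin = minimax = -1, there is a saddle point and the value is -1.

-1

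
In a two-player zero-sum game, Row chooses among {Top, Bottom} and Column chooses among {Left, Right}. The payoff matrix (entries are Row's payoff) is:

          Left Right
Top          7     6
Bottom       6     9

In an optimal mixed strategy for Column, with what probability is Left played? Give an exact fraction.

3/4

Row minima: Top → 6, Bottom → 6; maximin = 6.
Column maxima: Left → 7, Right → 9; minimax = 7.
6 ≠ 7, so there is no saddle point; optimal play is mixed.
Let Row play Top with probability p. Expected payoff against Left: 7p + 6(1−p) = p + 6; against Right: 6p + 9(1−p) = −3p + 9.
Setting these equal: p + 6 = −3p + 9 ⇒ 4p = 3 ⇒ p = 3/4, and the value is (1)·(3/4) + 6 = 27/4.
For Column: with q = P(Left), equating Top's and Bottom's payoffs gives q + 6 = −3q + 9 ⇒ q = 3/4.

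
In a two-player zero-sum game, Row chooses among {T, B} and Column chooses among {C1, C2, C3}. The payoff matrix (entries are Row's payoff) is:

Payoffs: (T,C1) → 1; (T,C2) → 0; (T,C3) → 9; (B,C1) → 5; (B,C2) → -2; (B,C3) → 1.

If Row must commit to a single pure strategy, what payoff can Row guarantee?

Row minima: T → 0, B → -2.
The best of these is 0.

0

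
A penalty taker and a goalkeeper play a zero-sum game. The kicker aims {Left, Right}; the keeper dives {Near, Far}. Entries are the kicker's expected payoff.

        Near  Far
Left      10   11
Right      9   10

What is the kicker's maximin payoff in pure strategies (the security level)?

Row minima: Left → 10, Right → 9.
The best of these is 10.

10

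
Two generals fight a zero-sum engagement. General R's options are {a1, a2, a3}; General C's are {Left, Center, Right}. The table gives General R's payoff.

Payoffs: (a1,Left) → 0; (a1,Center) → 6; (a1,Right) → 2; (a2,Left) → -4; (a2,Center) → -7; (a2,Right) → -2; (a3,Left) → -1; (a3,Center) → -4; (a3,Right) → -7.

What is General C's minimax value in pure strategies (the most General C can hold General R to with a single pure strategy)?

0

Column maxima: Left → 0, Center → 6, Right → 2.
The smallest of these is 0.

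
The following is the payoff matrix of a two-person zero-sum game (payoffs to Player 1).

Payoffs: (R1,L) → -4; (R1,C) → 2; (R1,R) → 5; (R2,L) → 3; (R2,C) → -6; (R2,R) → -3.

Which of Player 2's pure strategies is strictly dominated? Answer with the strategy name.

C holds Player 1's payoff strictly below R in every row: 2 < 5, -6 < -3.
So R is strictly dominated for Player 2.

R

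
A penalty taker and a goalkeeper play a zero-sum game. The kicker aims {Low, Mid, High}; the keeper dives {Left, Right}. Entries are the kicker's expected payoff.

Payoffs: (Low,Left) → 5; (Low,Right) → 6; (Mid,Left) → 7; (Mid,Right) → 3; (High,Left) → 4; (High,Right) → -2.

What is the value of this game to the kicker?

27/5

Row minima: Low → 5, Mid → 3, High → -2; maximin = 5.
Column maxima: Left → 7, Right → 6; minimax = 6.
5 ≠ 6, so there is no saddle point; optimal play is mixed.
High is strictly dominated by Low, so the kicker never plays it.
On the remaining 2×2 (Low, Mid vs Left, Right):
Let the kicker play Low with probability p. Expected payoff against Left: 5p + 7(1−p) = −2p + 7; against Right: 6p + 3(1−p) = 3p + 3.
Setting these equal: −2p + 7 = 3p + 3 ⇒ −5p = -4 ⇒ p = 4/5, and the value is (-2)·(4/5) + 7 = 27/5.
For the keeper: with q = P(Left), equating Low's and Mid's payoffs gives −q + 6 = 4q + 3 ⇒ q = 3/5.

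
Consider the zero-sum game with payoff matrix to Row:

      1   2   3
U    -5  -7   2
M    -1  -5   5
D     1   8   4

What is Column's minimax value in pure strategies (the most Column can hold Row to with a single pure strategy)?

Column maxima: 1 → 1, 2 → 8, 3 → 5.
The smallest of these is 1.

1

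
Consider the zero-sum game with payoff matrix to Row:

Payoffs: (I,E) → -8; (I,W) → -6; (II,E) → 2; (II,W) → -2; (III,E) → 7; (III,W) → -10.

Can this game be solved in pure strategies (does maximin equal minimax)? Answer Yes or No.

Row minima: I → -8, II → -2, III → -10; maximin = -2.
Column maxima: E → 7, W → -2; minimax = -2.
maximin = minimax = -2, so a saddle point exists.

Yes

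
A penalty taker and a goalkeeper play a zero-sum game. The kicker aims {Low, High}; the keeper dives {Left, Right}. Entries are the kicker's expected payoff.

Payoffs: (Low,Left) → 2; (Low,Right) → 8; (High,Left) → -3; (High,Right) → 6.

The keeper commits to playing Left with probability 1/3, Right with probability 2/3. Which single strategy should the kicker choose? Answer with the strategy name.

Low

Expected payoff of Low: (1/3)·2 + (2/3)·8 = 6.
Expected payoff of High: (1/3)·(-3) + (2/3)·6 = 3.
The largest is 6, so the kicker's best response is Low.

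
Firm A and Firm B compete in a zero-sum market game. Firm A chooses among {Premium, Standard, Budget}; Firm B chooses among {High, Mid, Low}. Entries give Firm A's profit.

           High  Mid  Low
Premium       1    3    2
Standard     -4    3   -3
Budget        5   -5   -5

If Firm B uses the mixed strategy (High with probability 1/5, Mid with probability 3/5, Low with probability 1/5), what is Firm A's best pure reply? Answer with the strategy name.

Premium

Expected payoff of Premium: (1/5)·1 + (3/5)·3 + (1/5)·2 = 12/5.
Expected payoff of Standard: (1/5)·(-4) + (3/5)·3 + (1/5)·(-3) = 2/5.
Expected payoff of Budget: (1/5)·5 + (3/5)·(-5) + (1/5)·(-5) = -3.
The largest is 12/5, so Firm A's best response is Premium.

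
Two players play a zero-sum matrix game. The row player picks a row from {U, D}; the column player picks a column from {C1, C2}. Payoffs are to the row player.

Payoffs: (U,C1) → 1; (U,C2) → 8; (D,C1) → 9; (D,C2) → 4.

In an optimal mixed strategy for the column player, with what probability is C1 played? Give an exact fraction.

Row minima: U → 1, D → 4; maximin = 4.
Column maxima: C1 → 9, C2 → 8; minimax = 8.
4 ≠ 8, so there is no saddle point; optimal play is mixed.
Let the row player play U with probability p. Expected payoff against C1: 1p + 9(1−p) = −8p + 9; against C2: 8p + 4(1−p) = 4p + 4.
Setting these equal: −8p + 9 = 4p + 4 ⇒ −12p = -5 ⇒ p = 5/12, and the value is (-8)·(5/12) + 9 = 17/3.
For the column player: with q = P(C1), equating U's and D's payoffs gives −7q + 8 = 5q + 4 ⇒ q = 1/3.

1/3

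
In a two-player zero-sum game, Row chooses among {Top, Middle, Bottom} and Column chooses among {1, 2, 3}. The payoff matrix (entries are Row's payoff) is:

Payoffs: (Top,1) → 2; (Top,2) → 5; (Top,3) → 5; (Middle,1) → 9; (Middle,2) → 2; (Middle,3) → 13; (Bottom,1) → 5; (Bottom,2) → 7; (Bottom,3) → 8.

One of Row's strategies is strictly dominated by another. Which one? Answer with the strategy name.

Bottom gives a strictly higher payoff than Top against every column: 5 > 2, 7 > 5, 8 > 5.
So Top is strictly dominated and Row never plays it.

Top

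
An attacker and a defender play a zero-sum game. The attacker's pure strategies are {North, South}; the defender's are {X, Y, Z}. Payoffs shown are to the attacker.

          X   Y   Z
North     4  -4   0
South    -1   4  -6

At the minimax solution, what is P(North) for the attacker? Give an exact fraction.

5/7

Row minima: North → -4, South → -6; maximin = -4.
Column maxima: X → 4, Y → 4, Z → 0; minimax = 0.
-4 ≠ 0, so there is no saddle point; optimal play is mixed.
X is strictly dominated by Z (it gives the attacker strictly more in every row), so the defender never plays it.
On the remaining 2×2 (North, South vs Y, Z):
Let the attacker play North with probability p. Expected payoff against Y: (-4)p + 4(1−p) = −8p + 4; against Z: 0p + (-6)(1−p) = 6p − 6.
Setting these equal: −8p + 4 = 6p − 6 ⇒ −14p = -10 ⇒ p = 5/7, and the value is (-8)·(5/7) + 4 = -12/7.
For the defender: with q = P(Y), equating North's and South's payoffs gives −4q = 10q − 6 ⇒ q = 3/7.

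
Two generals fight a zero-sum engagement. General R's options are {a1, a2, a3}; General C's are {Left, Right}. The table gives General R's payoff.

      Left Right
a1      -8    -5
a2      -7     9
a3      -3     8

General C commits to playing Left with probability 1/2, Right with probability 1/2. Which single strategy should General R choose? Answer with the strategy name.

Expected payoff of a1: (1/2)·(-8) + (1/2)·(-5) = -13/2.
Expected payoff of a2: (1/2)·(-7) + (1/2)·9 = 1.
Expected payoff of a3: (1/2)·(-3) + (1/2)·8 = 5/2.
The largest is 5/2, so General R's best response is a3.

a3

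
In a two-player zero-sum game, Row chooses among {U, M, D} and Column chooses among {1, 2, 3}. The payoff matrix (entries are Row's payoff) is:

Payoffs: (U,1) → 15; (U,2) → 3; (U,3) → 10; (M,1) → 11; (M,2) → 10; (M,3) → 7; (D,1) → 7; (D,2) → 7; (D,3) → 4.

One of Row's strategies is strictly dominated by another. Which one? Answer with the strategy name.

M gives a strictly higher payoff than D against every column: 11 > 7, 10 > 7, 7 > 4.
So D is strictly dominated and Row never plays it.

D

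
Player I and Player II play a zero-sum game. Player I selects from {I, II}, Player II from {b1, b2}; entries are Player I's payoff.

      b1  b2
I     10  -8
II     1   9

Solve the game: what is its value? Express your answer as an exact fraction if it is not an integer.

49/13

Row minima: I → -8, II → 1; maximin = 1.
Column maxima: b1 → 10, b2 → 9; minimax = 9.
1 ≠ 9, so there is no saddle point; optimal play is mixed.
Let Player I play I with probability p. Expected payoff against b1: 10p + 1(1−p) = 9p + 1; against b2: (-8)p + 9(1−p) = −17p + 9.
Setting these equal: 9p + 1 = −17p + 9 ⇒ 26p = 8 ⇒ p = 4/13, and the value is (9)·(4/13) + 1 = 49/13.
For Player II: with q = P(b1), equating I's and II's payoffs gives 18q − 8 = −8q + 9 ⇒ q = 17/26.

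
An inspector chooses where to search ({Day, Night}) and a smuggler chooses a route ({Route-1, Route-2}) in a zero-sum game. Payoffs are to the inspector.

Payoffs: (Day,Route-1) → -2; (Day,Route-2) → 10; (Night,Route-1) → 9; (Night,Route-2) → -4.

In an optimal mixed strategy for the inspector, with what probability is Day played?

Row minima: Day → -2, Night → -4; maximin = -2.
Column maxima: Route-1 → 9, Route-2 → 10; minimax = 9.
-2 ≠ 9, so there is no saddle point; optimal play is mixed.
Let the inspector play Day with probability p. Expected payoff against Route-1: (-2)p + 9(1−p) = −11p + 9; against Route-2: 10p + (-4)(1−p) = 14p − 4.
Setting these equal: −11p + 9 = 14p − 4 ⇒ −25p = -13 ⇒ p = 13/25, and the value is (-11)·(13/25) + 9 = 82/25.
For the smuggler: with q = P(Route-1), equating Day's and Night's payoffs gives −12q + 10 = 13q − 4 ⇒ q = 14/25.

13/25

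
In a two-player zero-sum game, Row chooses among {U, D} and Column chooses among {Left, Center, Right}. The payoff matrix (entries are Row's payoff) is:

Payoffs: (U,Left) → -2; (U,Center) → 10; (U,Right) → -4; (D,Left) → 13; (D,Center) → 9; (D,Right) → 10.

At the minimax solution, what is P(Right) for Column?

1/15

Row minima: U → -4, D → 9; maximin = 9.
Column maxima: Left → 13, Center → 10, Right → 10; minimax = 10.
9 ≠ 10, so there is no saddle point; optimal play is mixed.
Left is strictly dominated by Right (it gives Row strictly more in every row), so Column never plays it.
On the remaining 2×2 (U, D vs Center, Right):
Let Row play U with probability p. Expected payoff against Center: 10p + 9(1−p) = p + 9; against Right: (-4)p + 10(1−p) = −14p + 10.
Setting these equal: p + 9 = −14p + 10 ⇒ 15p = 1 ⇒ p = 1/15, and the value is (1)·(1/15) + 9 = 136/15.
For Column: with q = P(Center), equating U's and D's payoffs gives 14q − 4 = −q + 10 ⇒ q = 14/15.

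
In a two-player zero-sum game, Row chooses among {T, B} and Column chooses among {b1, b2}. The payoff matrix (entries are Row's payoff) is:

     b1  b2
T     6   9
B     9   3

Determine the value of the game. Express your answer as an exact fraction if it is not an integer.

7

Row minima: T → 6, B → 3; maximin = 6.
Column maxima: b1 → 9, b2 → 9; minimax = 9.
6 ≠ 9, so there is no saddle point; optimal play is mixed.
Let Row play T with probability p. Expected payoff against b1: 6p + 9(1−p) = −3p + 9; against b2: 9p + 3(1−p) = 6p + 3.
Setting these equal: −3p + 9 = 6p + 3 ⇒ −9p = -6 ⇒ p = 2/3, and the value is (-3)·(2/3) + 9 = 7.
For Column: with q = P(b1), equating T's and B's payoffs gives −3q + 9 = 6q + 3 ⇒ q = 2/3.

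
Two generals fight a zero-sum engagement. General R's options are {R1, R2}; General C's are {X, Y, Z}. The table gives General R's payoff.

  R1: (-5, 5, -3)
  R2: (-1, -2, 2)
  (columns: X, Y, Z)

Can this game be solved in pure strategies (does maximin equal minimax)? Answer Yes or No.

Row minima: R1 → -5, R2 → -2; maximin = -2.
Column maxima: X → -1, Y → 5, Z → 2; minimax = -1.
-2 ≠ -1, so no pure-strategy equilibrium exists.

No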